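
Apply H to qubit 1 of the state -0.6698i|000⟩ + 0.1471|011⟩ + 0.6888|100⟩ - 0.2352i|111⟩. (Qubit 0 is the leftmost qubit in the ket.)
-0.4736i|000⟩ + 0.104|001⟩ - 0.4736i|010⟩ - 0.104|011⟩ + 0.4871|100⟩ - 0.1663i|101⟩ + 0.4871|110⟩ + 0.1663i|111⟩

H on qubit 1 mixes each pair of kets that differ only in qubit 1: amplitudes (a, b) of (|…0…⟩, |…1…⟩) become ((a + b)/√2, (a − b)/√2). Kets absent from the input have amplitude 0.
(|000⟩, |010⟩): (a, b) = (-0.6698i, 0) → (-0.4736i, -0.4736i)
(|001⟩, |011⟩): (a, b) = (0, 0.1471) → (0.104, -0.104)
(|100⟩, |110⟩): (a, b) = (0.6888, 0) → (0.4871, 0.4871)
(|101⟩, |111⟩): (a, b) = (0, -0.2352i) → (-0.1663i, 0.1663i)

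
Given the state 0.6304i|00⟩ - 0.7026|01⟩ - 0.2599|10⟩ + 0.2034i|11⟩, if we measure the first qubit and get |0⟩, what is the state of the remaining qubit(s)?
0.6678i|0⟩ - 0.7443|1⟩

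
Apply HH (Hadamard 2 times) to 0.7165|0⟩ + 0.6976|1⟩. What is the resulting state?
0.7165|0⟩ + 0.6976|1⟩

H² = I, so an even number of Hadamards cancels: H^2 = I and the state is unchanged.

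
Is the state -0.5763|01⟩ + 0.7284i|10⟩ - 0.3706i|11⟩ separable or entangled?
Entangled

Writing the state as a|00⟩ + b|01⟩ + c|10⟩ + d|11⟩, it is a product state iff ad − bc = 0.
Here (a, b, c, d) = (0, -0.5763, 0.7284i, -0.3706i): ad − bc = (0)(-0.3706i) − (-0.5763)(0.7284i) = 0.4198i ≠ 0, so the state is entangled.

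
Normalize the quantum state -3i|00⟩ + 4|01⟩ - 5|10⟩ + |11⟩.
-0.4201i|00⟩ + 0.5601|01⟩ - 0.7001|10⟩ + 0.14|11⟩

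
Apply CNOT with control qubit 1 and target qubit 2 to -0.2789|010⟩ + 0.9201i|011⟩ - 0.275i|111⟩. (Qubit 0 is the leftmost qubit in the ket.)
0.9201i|010⟩ - 0.2789|011⟩ - 0.275i|110⟩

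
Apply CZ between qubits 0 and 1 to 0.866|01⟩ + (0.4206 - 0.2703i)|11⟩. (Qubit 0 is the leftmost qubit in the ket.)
0.866|01⟩ + (-0.4206 + 0.2703i)|11⟩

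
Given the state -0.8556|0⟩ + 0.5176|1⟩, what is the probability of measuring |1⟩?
0.2679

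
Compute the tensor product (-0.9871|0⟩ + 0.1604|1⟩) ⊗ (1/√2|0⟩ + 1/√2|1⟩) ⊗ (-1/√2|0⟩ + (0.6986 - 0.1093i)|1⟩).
0.4936|000⟩ + (-0.4876 + 0.07629i)|001⟩ + 0.4936|010⟩ + (-0.4876 + 0.07629i)|011⟩ - 0.0802|100⟩ + (0.07924 - 0.0124i)|101⟩ - 0.0802|110⟩ + (0.07924 - 0.0124i)|111⟩

amp(|b₁b₂…⟩) = product of the factor amplitudes for bits b₁, b₂, …; only kets whose every factor amplitude is nonzero survive.
|000⟩: (-0.9871)(1/√2)(-1/√2) = 0.4936
|001⟩: (-0.9871)(1/√2)(0.6986 - 0.1093i) = (-0.4876 + 0.07629i)
|010⟩: (-0.9871)(1/√2)(-1/√2) = 0.4936
|011⟩: (-0.9871)(1/√2)(0.6986 - 0.1093i) = (-0.4876 + 0.07629i)
|100⟩: (0.1604)(1/√2)(-1/√2) = -0.0802
|101⟩: (0.1604)(1/√2)(0.6986 - 0.1093i) = (0.07924 - 0.0124i)
|110⟩: (0.1604)(1/√2)(-1/√2) = -0.0802
|111⟩: (0.1604)(1/√2)(0.6986 - 0.1093i) = (0.07924 - 0.0124i)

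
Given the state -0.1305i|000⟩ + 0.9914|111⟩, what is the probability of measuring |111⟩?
0.9829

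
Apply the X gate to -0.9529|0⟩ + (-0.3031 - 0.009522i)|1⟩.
(-0.3031 - 0.009522i)|0⟩ - 0.9529|1⟩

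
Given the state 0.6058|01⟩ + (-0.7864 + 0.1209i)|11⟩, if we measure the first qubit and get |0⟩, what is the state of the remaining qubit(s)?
|1⟩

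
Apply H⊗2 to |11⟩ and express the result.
1/2|00⟩ - 1/2|01⟩ - 1/2|10⟩ + 1/2|11⟩

H⊗2 gives amp(|y⟩) = (1/2) Σ_x (−1)^(x·y) amp(|x⟩), where x·y is the number of positions in which both x and y have a 1.
|00⟩: (1)/2 = 1/2
|01⟩: (-1)/2 = -1/2
|10⟩: (-1)/2 = -1/2
|11⟩: (1)/2 = 1/2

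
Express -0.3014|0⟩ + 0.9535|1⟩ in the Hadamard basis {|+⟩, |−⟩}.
0.4611|+⟩ - 0.8873|−⟩

With |ψ⟩ = α|0⟩ + β|1⟩, the Hadamard-basis coefficients are ⟨+|ψ⟩ = (α + β)/√2 and ⟨−|ψ⟩ = (α − β)/√2.
Here α = -0.3014, β = 0.9535: (α + β)/√2 = 0.4611, (α − β)/√2 = -0.8873.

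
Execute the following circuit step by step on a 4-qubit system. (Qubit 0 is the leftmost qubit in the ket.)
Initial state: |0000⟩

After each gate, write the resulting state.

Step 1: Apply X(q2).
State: |0010⟩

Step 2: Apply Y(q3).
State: i|0011⟩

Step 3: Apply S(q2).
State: -|0011⟩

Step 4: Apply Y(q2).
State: i|0001⟩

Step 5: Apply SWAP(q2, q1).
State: i|0001⟩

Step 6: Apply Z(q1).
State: i|0001⟩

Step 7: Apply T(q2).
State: i|0001⟩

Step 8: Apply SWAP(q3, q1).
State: i|0100⟩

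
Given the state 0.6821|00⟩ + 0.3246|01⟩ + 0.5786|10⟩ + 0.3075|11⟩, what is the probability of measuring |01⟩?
0.1054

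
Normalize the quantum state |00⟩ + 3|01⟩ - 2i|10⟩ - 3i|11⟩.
0.2085|00⟩ + 0.6255|01⟩ - 0.417i|10⟩ - 0.6255i|11⟩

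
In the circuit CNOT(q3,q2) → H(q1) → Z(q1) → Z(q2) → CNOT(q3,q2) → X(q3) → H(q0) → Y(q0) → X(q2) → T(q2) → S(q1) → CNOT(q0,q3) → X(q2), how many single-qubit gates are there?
10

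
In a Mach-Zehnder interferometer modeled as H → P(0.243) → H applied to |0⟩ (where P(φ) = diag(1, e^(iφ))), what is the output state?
(0.9853 + 0.1203i)|0⟩ + (0.01469 - 0.1203i)|1⟩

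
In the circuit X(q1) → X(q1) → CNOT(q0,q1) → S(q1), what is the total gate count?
4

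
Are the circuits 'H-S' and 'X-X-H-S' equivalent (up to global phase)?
Yes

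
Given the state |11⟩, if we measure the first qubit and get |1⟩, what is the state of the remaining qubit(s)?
|1⟩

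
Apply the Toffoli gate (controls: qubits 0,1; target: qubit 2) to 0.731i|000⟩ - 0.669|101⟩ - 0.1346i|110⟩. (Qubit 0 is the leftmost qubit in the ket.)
0.731i|000⟩ - 0.669|101⟩ - 0.1346i|111⟩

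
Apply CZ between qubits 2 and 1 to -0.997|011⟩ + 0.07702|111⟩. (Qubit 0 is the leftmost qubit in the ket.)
0.997|011⟩ - 0.07702|111⟩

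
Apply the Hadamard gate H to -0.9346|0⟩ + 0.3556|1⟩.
-0.4094|0⟩ - 0.9123|1⟩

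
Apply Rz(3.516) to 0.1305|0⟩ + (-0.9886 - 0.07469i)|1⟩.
(-0.02429 - 0.1282i)|0⟩ + (0.2574 - 0.9574i)|1⟩

Rz(3.516) = [[e^(−iθ/2), 0], [0, e^(iθ/2)]] with e^(±iθ/2) = cos(θ/2) ± i·sin(θ/2); θ = 3.516, cos(θ/2) ≈ -0.186112, sin(θ/2) ≈ 0.982529.
With a = amp(|0⟩) = 0.1305 and b = amp(|1⟩) = (-0.9886 - 0.07469i):
new amp(|0⟩) = (-0.186112 - 0.982529i)·a = (-0.02429 - 0.1282i)
new amp(|1⟩) = (-0.186112 + 0.982529i)·b = (0.2574 - 0.9574i)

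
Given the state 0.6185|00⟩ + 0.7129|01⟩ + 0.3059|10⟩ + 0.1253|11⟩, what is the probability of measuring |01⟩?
0.5082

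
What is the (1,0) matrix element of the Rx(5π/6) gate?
-0.9659i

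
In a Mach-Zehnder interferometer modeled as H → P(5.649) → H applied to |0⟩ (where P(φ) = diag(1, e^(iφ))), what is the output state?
(0.9028 - 0.2963i)|0⟩ + (0.09722 + 0.2963i)|1⟩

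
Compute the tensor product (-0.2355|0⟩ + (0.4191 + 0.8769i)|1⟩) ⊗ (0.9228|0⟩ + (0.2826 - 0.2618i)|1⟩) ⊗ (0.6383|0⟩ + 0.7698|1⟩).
-0.1387|000⟩ - 0.1673|001⟩ + (-0.04248 + 0.03935i)|010⟩ + (-0.05123 + 0.04746i)|011⟩ + (0.2469 + 0.5165i)|100⟩ + (0.2977 + 0.6229i)|101⟩ + (0.2221 + 0.08814i)|110⟩ + (0.2679 + 0.1063i)|111⟩

amp(|b₁b₂…⟩) = product of the factor amplitudes for bits b₁, b₂, …; only kets whose every factor amplitude is nonzero survive.
|000⟩: (-0.2355)(0.9228)(0.6383) = -0.1387
|001⟩: (-0.2355)(0.9228)(0.7698) = -0.1673
|010⟩: (-0.2355)(0.2826 - 0.2618i)(0.6383) = (-0.04248 + 0.03935i)
|011⟩: (-0.2355)(0.2826 - 0.2618i)(0.7698) = (-0.05123 + 0.04746i)
|100⟩: (0.4191 + 0.8769i)(0.9228)(0.6383) = (0.2469 + 0.5165i)
|101⟩: (0.4191 + 0.8769i)(0.9228)(0.7698) = (0.2977 + 0.6229i)
|110⟩: (0.4191 + 0.8769i)(0.2826 - 0.2618i)(0.6383) = (0.2221 + 0.08814i)
|111⟩: (0.4191 + 0.8769i)(0.2826 - 0.2618i)(0.7698) = (0.2679 + 0.1063i)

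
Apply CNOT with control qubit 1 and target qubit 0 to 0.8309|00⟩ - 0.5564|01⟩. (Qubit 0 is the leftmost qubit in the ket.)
0.8309|00⟩ - 0.5564|11⟩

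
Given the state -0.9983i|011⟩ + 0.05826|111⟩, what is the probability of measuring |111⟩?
0.003394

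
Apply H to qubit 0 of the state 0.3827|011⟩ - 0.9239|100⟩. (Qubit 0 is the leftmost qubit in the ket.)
-0.6533|000⟩ + 0.2706|011⟩ + 0.6533|100⟩ + 0.2706|111⟩

H on qubit 0 mixes each pair of kets that differ only in qubit 0: amplitudes (a, b) of (|…0…⟩, |…1…⟩) become ((a + b)/√2, (a − b)/√2). Kets absent from the input have amplitude 0.
(|000⟩, |100⟩): (a, b) = (0, -0.9239) → (-0.6533, 0.6533)
(|011⟩, |111⟩): (a, b) = (0.3827, 0) → (0.2706, 0.2706)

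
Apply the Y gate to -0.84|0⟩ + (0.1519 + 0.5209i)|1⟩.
(0.5209 - 0.1519i)|0⟩ - 0.84i|1⟩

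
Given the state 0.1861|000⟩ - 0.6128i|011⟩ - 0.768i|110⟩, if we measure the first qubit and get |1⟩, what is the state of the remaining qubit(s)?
-i|10⟩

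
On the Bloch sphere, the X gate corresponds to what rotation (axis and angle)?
Rotation by π around the x-axis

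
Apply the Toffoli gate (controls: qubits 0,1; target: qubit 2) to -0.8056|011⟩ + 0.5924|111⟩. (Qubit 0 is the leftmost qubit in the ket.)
-0.8056|011⟩ + 0.5924|110⟩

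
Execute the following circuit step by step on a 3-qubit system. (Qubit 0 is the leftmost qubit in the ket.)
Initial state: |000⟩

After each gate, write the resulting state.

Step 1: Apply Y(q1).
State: i|010⟩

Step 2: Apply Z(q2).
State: i|010⟩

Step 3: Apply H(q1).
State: (1/√2)i|000⟩ - (1/√2)i|010⟩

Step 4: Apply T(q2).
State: (1/√2)i|000⟩ - (1/√2)i|010⟩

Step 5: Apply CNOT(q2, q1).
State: (1/√2)i|000⟩ - (1/√2)i|010⟩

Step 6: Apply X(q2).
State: (1/√2)i|001⟩ - (1/√2)i|011⟩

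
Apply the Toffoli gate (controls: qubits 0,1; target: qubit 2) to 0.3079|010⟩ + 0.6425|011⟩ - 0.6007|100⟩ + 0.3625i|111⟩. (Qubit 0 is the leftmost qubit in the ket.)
0.3079|010⟩ + 0.6425|011⟩ - 0.6007|100⟩ + 0.3625i|110⟩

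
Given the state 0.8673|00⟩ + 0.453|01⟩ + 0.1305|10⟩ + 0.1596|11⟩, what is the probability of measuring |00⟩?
0.7522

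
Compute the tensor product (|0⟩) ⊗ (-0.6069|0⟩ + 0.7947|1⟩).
-0.6069|00⟩ + 0.7947|01⟩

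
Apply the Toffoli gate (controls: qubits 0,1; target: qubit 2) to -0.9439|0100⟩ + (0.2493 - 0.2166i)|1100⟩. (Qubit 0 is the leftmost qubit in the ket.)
-0.9439|0100⟩ + (0.2493 - 0.2166i)|1110⟩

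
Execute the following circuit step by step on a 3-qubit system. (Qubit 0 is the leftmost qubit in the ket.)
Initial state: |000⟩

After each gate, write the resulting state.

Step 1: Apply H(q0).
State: 1/√2|000⟩ + 1/√2|100⟩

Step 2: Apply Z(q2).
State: 1/√2|000⟩ + 1/√2|100⟩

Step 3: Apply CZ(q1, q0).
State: 1/√2|000⟩ + 1/√2|100⟩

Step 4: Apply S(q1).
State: 1/√2|000⟩ + 1/√2|100⟩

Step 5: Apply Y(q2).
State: (1/√2)i|001⟩ + (1/√2)i|101⟩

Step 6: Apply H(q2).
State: (1/2)i|000⟩ - (1/2)i|001⟩ + (1/2)i|100⟩ - (1/2)i|101⟩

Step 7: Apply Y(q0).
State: 1/2|000⟩ - 1/2|001⟩ - 1/2|100⟩ + 1/2|101⟩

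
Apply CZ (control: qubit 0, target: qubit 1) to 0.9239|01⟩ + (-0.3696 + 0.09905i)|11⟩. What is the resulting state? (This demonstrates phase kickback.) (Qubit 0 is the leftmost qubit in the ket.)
0.9239|01⟩ + (0.3696 - 0.09905i)|11⟩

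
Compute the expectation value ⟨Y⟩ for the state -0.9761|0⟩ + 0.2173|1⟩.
0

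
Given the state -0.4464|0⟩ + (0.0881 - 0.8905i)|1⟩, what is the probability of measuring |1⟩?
0.8008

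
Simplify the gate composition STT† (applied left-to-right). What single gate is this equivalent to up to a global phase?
S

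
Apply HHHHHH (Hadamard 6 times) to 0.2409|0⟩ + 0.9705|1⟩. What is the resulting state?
0.2409|0⟩ + 0.9705|1⟩

H² = I, so an even number of Hadamards cancels: H^6 = I and the state is unchanged.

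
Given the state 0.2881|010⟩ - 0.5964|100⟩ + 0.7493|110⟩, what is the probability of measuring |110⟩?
0.5615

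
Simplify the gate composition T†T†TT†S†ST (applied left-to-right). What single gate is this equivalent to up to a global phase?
T†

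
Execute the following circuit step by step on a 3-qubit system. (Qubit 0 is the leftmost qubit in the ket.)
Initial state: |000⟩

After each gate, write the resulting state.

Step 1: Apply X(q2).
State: |001⟩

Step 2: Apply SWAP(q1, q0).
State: |001⟩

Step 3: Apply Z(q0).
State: |001⟩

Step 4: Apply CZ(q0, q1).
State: |001⟩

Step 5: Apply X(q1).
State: |011⟩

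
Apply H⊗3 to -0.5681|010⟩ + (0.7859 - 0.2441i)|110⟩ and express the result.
(0.077 - 0.0863i)|000⟩ + (0.077 - 0.0863i)|001⟩ + (-0.077 + 0.0863i)|010⟩ + (-0.077 + 0.0863i)|011⟩ + (-0.4787 + 0.0863i)|100⟩ + (-0.4787 + 0.0863i)|101⟩ + (0.4787 - 0.0863i)|110⟩ + (0.4787 - 0.0863i)|111⟩

H⊗3 gives amp(|y⟩) = (1/2√2) Σ_x (−1)^(x·y) amp(|x⟩), where x·y is the number of positions in which both x and y have a 1.
|000⟩: (-0.5681 + (0.7859 - 0.2441i))/(2√2) = (0.077 - 0.0863i)
|001⟩: (-0.5681 + (0.7859 - 0.2441i))/(2√2) = (0.077 - 0.0863i)
|010⟩: (0.5681 - (0.7859 - 0.2441i))/(2√2) = (-0.077 + 0.0863i)
|011⟩: (0.5681 - (0.7859 - 0.2441i))/(2√2) = (-0.077 + 0.0863i)
|100⟩: (-0.5681 - (0.7859 - 0.2441i))/(2√2) = (-0.4787 + 0.0863i)
|101⟩: (-0.5681 - (0.7859 - 0.2441i))/(2√2) = (-0.4787 + 0.0863i)
|110⟩: (0.5681 + (0.7859 - 0.2441i))/(2√2) = (0.4787 - 0.0863i)
|111⟩: (0.5681 + (0.7859 - 0.2441i))/(2√2) = (0.4787 - 0.0863i)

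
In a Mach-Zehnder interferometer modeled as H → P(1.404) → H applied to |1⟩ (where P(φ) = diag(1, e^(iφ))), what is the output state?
(0.417 - 0.4931i)|0⟩ + (0.583 + 0.4931i)|1⟩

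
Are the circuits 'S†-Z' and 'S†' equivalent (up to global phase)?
No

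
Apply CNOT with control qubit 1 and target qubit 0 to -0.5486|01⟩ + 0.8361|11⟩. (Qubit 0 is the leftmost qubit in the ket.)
0.8361|01⟩ - 0.5486|11⟩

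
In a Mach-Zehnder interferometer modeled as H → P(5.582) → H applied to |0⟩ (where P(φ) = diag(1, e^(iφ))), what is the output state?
(0.882 - 0.3226i)|0⟩ + (0.118 + 0.3226i)|1⟩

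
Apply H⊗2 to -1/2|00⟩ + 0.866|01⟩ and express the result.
0.183|00⟩ - 0.683|01⟩ + 0.183|10⟩ - 0.683|11⟩

H⊗2 gives amp(|y⟩) = (1/2) Σ_x (−1)^(x·y) amp(|x⟩), where x·y is the number of positions in which both x and y have a 1.
|00⟩: (-1/2 + 0.866)/2 = 0.183
|01⟩: (-1/2 - 0.866)/2 = -0.683
|10⟩: (-1/2 + 0.866)/2 = 0.183
|11⟩: (-1/2 - 0.866)/2 = -0.683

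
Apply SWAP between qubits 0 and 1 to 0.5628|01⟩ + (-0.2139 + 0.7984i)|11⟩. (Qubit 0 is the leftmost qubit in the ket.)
0.5628|10⟩ + (-0.2139 + 0.7984i)|11⟩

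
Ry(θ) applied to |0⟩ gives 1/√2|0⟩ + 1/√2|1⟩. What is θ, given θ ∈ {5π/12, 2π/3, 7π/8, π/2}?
π/2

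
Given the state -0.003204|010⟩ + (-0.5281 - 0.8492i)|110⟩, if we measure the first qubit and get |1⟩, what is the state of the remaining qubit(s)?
(-0.5281 - 0.8492i)|10⟩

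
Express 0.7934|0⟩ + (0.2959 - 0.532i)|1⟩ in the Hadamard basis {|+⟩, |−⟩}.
(0.7703 - 0.3762i)|+⟩ + (0.3518 + 0.3762i)|−⟩

With |ψ⟩ = α|0⟩ + β|1⟩, the Hadamard-basis coefficients are ⟨+|ψ⟩ = (α + β)/√2 and ⟨−|ψ⟩ = (α − β)/√2.
Here α = 0.7934, β = (0.2959 - 0.532i): (α + β)/√2 = (0.7703 - 0.3762i), (α − β)/√2 = (0.3518 + 0.3762i).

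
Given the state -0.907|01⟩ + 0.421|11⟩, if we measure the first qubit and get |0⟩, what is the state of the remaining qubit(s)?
-|1⟩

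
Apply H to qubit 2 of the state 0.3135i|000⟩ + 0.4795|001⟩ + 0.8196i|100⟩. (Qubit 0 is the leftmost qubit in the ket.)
(0.3391 + 0.2217i)|000⟩ + (-0.3391 + 0.2217i)|001⟩ + 0.5795i|100⟩ + 0.5795i|101⟩

H on qubit 2 mixes each pair of kets that differ only in qubit 2: amplitudes (a, b) of (|…0…⟩, |…1…⟩) become ((a + b)/√2, (a − b)/√2). Kets absent from the input have amplitude 0.
(|000⟩, |001⟩): (a, b) = (0.3135i, 0.4795) → ((0.3391 + 0.2217i), (-0.3391 + 0.2217i))
(|100⟩, |101⟩): (a, b) = (0.8196i, 0) → (0.5795i, 0.5795i)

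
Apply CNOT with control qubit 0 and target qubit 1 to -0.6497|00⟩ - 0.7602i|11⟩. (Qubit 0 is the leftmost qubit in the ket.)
-0.6497|00⟩ - 0.7602i|10⟩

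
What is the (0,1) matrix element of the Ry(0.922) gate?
-0.4448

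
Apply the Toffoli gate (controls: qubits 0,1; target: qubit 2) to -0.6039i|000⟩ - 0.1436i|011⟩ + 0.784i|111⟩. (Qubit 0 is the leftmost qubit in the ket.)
-0.6039i|000⟩ - 0.1436i|011⟩ + 0.784i|110⟩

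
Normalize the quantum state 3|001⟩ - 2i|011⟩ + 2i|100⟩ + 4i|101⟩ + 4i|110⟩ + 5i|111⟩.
0.3487|001⟩ - 0.2325i|011⟩ + 0.2325i|100⟩ + 0.465i|101⟩ + 0.465i|110⟩ + 0.5812i|111⟩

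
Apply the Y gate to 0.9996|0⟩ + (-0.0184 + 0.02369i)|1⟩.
(0.02369 + 0.0184i)|0⟩ + 0.9996i|1⟩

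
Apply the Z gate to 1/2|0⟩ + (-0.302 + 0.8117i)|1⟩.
1/2|0⟩ + (0.302 - 0.8117i)|1⟩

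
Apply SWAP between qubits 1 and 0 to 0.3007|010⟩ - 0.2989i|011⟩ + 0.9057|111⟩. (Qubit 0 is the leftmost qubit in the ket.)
0.3007|100⟩ - 0.2989i|101⟩ + 0.9057|111⟩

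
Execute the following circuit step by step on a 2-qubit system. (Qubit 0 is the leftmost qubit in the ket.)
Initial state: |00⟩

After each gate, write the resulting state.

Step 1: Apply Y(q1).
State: i|01⟩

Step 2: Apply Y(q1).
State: |00⟩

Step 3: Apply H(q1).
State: 1/√2|00⟩ + 1/√2|01⟩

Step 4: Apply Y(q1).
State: -(1/√2)i|00⟩ + (1/√2)i|01⟩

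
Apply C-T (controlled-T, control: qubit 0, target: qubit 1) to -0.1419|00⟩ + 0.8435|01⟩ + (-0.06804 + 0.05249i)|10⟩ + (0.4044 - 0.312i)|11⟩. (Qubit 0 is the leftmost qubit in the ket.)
-0.1419|00⟩ + 0.8435|01⟩ + (-0.06804 + 0.05249i)|10⟩ + (0.5066 + 0.06534i)|11⟩

C-T leaves the control-|0⟩ kets |00⟩, |01⟩ unchanged and applies T to qubit 1 on the control-|1⟩ pair (|10⟩, |11⟩).
T = [[1, 0], [0, (1/√2 + (1/√2)i)]].
With a = amp(|10⟩) = (-0.06804 + 0.05249i) and b = amp(|11⟩) = (0.4044 - 0.312i):
new amp(|10⟩) = (1)·a = (-0.06804 + 0.05249i)
new amp(|11⟩) = (1/√2 + (1/√2)i)·b = (0.5066 + 0.06534i)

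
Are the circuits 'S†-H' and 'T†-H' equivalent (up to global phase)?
No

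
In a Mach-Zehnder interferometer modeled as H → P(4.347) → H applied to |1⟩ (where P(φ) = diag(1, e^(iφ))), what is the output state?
(0.6787 + 0.467i)|0⟩ + (0.3213 - 0.467i)|1⟩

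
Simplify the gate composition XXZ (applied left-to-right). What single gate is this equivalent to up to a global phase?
Z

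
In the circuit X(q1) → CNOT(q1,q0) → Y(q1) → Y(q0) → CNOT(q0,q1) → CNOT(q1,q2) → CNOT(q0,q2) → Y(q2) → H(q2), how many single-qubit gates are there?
5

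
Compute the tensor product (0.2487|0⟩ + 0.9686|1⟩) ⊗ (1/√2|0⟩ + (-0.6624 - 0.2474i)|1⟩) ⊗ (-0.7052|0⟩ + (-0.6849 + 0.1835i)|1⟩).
-0.124|000⟩ + (-0.1204 + 0.03227i)|001⟩ + (0.1162 + 0.04339i)|010⟩ + (0.1241 + 0.01191i)|011⟩ - 0.483|100⟩ + (-0.4691 + 0.1257i)|101⟩ + (0.4525 + 0.169i)|110⟩ + (0.4834 + 0.04639i)|111⟩

amp(|b₁b₂…⟩) = product of the factor amplitudes for bits b₁, b₂, …; only kets whose every factor amplitude is nonzero survive.
|000⟩: (0.2487)(1/√2)(-0.7052) = -0.124
|001⟩: (0.2487)(1/√2)(-0.6849 + 0.1835i) = (-0.1204 + 0.03227i)
|010⟩: (0.2487)(-0.6624 - 0.2474i)(-0.7052) = (0.1162 + 0.04339i)
|011⟩: (0.2487)(-0.6624 - 0.2474i)(-0.6849 + 0.1835i) = (0.1241 + 0.01191i)
|100⟩: (0.9686)(1/√2)(-0.7052) = -0.483
|101⟩: (0.9686)(1/√2)(-0.6849 + 0.1835i) = (-0.4691 + 0.1257i)
|110⟩: (0.9686)(-0.6624 - 0.2474i)(-0.7052) = (0.4525 + 0.169i)
|111⟩: (0.9686)(-0.6624 - 0.2474i)(-0.6849 + 0.1835i) = (0.4834 + 0.04639i)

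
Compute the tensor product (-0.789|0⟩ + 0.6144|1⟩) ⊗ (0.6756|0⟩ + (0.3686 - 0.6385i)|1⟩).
-0.533|00⟩ + (-0.2908 + 0.5038i)|01⟩ + 0.4151|10⟩ + (0.2265 - 0.3923i)|11⟩

amp(|b₁b₂…⟩) = product of the factor amplitudes for bits b₁, b₂, …; only kets whose every factor amplitude is nonzero survive.
|00⟩: (-0.789)(0.6756) = -0.533
|01⟩: (-0.789)(0.3686 - 0.6385i) = (-0.2908 + 0.5038i)
|10⟩: (0.6144)(0.6756) = 0.4151
|11⟩: (0.6144)(0.3686 - 0.6385i) = (0.2265 - 0.3923i)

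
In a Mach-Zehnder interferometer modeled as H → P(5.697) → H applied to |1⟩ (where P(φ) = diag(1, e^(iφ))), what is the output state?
(0.08347 + 0.2766i)|0⟩ + (0.9165 - 0.2766i)|1⟩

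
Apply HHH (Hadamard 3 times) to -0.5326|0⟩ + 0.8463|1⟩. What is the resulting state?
0.2218|0⟩ - 0.975|1⟩

H² = I, so H^3 = H: a single Hadamard. With (a, b) = (-0.5326, 0.8463), H gives ((a + b)/√2, (a − b)/√2) = (0.2218, -0.975).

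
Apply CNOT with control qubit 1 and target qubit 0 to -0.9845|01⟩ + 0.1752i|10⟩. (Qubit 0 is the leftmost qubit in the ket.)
0.1752i|10⟩ - 0.9845|11⟩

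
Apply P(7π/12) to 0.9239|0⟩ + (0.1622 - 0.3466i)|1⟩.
0.9239|0⟩ + (0.2928 + 0.2464i)|1⟩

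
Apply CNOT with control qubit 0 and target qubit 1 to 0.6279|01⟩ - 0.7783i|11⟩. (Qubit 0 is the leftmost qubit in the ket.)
0.6279|01⟩ - 0.7783i|10⟩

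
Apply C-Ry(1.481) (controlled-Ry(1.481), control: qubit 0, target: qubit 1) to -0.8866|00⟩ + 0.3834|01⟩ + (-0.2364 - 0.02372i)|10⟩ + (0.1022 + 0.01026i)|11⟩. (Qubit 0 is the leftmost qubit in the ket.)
-0.8866|00⟩ + 0.3834|01⟩ + (-0.2434 - 0.02443i)|10⟩ + (-0.08405 - 0.00843i)|11⟩

C-Ry(1.481) leaves the control-|0⟩ kets |00⟩, |01⟩ unchanged and applies Ry(1.481) to qubit 1 on the control-|1⟩ pair (|10⟩, |11⟩).
Ry(1.481) = [[cos(θ/2), −sin(θ/2)], [sin(θ/2), cos(θ/2)]]; θ = 1.481, cos(θ/2) ≈ 0.738131, sin(θ/2) ≈ 0.674657.
With a = amp(|10⟩) = (-0.2364 - 0.02372i) and b = amp(|11⟩) = (0.1022 + 0.01026i):
new amp(|10⟩) = (0.738131)·a + (-0.674657)·b = (-0.2434 - 0.02443i)
new amp(|11⟩) = (0.674657)·a + (0.738131)·b = (-0.08405 - 0.00843i)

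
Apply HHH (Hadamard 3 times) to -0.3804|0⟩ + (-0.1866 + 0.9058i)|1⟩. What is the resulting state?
(-0.4009 + 0.6405i)|0⟩ + (-0.137 - 0.6405i)|1⟩

H² = I, so H^3 = H: a single Hadamard. With (a, b) = (-0.3804, (-0.1866 + 0.9058i)), H gives ((a + b)/√2, (a − b)/√2) = ((-0.4009 + 0.6405i), (-0.137 - 0.6405i)).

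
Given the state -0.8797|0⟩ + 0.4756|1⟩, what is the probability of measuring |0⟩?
0.7739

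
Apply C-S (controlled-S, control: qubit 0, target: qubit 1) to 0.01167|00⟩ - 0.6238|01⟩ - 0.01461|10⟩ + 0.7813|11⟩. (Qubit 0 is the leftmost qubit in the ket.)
0.01167|00⟩ - 0.6238|01⟩ - 0.01461|10⟩ + 0.7813i|11⟩

C-S leaves the control-|0⟩ kets |00⟩, |01⟩ unchanged and applies S to qubit 1 on the control-|1⟩ pair (|10⟩, |11⟩).
S = [[1, 0], [0, i]].
With a = amp(|10⟩) = -0.01461 and b = amp(|11⟩) = 0.7813:
new amp(|10⟩) = (1)·a = -0.01461
new amp(|11⟩) = (i)·b = 0.7813i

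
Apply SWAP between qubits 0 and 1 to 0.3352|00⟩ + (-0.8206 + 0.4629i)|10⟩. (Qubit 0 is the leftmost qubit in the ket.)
0.3352|00⟩ + (-0.8206 + 0.4629i)|01⟩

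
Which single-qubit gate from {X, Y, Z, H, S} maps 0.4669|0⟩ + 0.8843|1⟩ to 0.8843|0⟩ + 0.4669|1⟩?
X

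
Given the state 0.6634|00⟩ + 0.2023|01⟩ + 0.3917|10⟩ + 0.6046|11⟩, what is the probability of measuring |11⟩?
0.3655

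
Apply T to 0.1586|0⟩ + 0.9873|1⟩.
0.1586|0⟩ + (0.6981 + 0.6981i)|1⟩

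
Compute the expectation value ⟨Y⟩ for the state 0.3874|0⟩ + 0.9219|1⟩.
0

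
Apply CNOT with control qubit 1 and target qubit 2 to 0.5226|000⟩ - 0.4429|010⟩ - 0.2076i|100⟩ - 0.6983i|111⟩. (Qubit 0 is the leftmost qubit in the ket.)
0.5226|000⟩ - 0.4429|011⟩ - 0.2076i|100⟩ - 0.6983i|110⟩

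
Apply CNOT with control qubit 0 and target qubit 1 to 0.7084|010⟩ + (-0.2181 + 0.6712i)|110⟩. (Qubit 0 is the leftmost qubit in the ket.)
0.7084|010⟩ + (-0.2181 + 0.6712i)|100⟩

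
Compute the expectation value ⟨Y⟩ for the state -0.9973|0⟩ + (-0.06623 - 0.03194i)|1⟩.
0.06371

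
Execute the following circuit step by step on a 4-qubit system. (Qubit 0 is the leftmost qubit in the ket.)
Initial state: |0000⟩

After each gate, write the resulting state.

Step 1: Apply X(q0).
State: |1000⟩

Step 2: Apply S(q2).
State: |1000⟩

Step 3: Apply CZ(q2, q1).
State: |1000⟩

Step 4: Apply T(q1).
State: |1000⟩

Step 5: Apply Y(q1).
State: i|1100⟩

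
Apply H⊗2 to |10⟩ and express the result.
1/2|00⟩ + 1/2|01⟩ - 1/2|10⟩ - 1/2|11⟩

H⊗2 gives amp(|y⟩) = (1/2) Σ_x (−1)^(x·y) amp(|x⟩), where x·y is the number of positions in which both x and y have a 1.
|00⟩: (1)/2 = 1/2
|01⟩: (1)/2 = 1/2
|10⟩: (-1)/2 = -1/2
|11⟩: (-1)/2 = -1/2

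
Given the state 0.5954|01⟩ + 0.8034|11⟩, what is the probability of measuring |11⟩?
0.6455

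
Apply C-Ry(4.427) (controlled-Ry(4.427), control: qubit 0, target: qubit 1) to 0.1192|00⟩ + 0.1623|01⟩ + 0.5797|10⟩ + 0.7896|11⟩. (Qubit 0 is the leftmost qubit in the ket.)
0.1192|00⟩ + 0.1623|01⟩ - 0.9795|10⟩ - 0.009219|11⟩

C-Ry(4.427) leaves the control-|0⟩ kets |00⟩, |01⟩ unchanged and applies Ry(4.427) to qubit 1 on the control-|1⟩ pair (|10⟩, |11⟩).
Ry(4.427) = [[cos(θ/2), −sin(θ/2)], [sin(θ/2), cos(θ/2)]]; θ = 4.427, cos(θ/2) ≈ -0.599362, sin(θ/2) ≈ 0.800478.
With a = amp(|10⟩) = 0.5797 and b = amp(|11⟩) = 0.7896:
new amp(|10⟩) = (-0.599362)·a + (-0.800478)·b = -0.9795
new amp(|11⟩) = (0.800478)·a + (-0.599362)·b = -0.009219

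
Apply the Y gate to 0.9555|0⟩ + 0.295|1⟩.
-0.295i|0⟩ + 0.9555i|1⟩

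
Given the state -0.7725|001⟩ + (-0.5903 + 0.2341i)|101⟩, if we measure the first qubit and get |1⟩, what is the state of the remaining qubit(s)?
(-0.9296 + 0.3686i)|01⟩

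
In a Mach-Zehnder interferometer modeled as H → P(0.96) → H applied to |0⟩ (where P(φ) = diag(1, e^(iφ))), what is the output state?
(0.7868 + 0.4096i)|0⟩ + (0.2132 - 0.4096i)|1⟩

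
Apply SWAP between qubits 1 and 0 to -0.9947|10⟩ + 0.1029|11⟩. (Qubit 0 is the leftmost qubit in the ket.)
-0.9947|01⟩ + 0.1029|11⟩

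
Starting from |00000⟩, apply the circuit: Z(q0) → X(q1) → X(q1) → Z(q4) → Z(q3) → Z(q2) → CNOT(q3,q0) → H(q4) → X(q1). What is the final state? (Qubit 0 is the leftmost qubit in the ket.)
1/√2|01000⟩ + 1/√2|01001⟩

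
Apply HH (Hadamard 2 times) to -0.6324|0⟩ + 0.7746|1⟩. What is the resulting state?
-0.6324|0⟩ + 0.7746|1⟩

H² = I, so an even number of Hadamards cancels: H^2 = I and the state is unchanged.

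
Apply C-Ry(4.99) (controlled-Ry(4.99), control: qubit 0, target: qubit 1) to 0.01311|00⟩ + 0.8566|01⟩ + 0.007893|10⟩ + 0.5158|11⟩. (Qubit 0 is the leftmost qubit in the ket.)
0.01311|00⟩ + 0.8566|01⟩ - 0.3171|10⟩ - 0.4069|11⟩

C-Ry(4.99) leaves the control-|0⟩ kets |00⟩, |01⟩ unchanged and applies Ry(4.99) to qubit 1 on the control-|1⟩ pair (|10⟩, |11⟩).
Ry(4.99) = [[cos(θ/2), −sin(θ/2)], [sin(θ/2), cos(θ/2)]]; θ = 4.99, cos(θ/2) ≈ -0.798141, sin(θ/2) ≈ 0.60247.
With a = amp(|10⟩) = 0.007893 and b = amp(|11⟩) = 0.5158:
new amp(|10⟩) = (-0.798141)·a + (-0.60247)·b = -0.3171
new amp(|11⟩) = (0.60247)·a + (-0.798141)·b = -0.4069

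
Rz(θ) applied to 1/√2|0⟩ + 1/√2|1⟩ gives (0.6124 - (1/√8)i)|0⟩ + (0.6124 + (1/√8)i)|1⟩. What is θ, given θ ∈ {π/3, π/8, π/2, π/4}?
π/3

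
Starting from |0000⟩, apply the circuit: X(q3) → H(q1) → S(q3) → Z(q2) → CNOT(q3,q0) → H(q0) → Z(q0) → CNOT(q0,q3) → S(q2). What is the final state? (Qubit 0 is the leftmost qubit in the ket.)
(1/2)i|0001⟩ + (1/2)i|0101⟩ + (1/2)i|1000⟩ + (1/2)i|1100⟩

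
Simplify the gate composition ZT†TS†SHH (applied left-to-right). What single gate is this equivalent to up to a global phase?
Z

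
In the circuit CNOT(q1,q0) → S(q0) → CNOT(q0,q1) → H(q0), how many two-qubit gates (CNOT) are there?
2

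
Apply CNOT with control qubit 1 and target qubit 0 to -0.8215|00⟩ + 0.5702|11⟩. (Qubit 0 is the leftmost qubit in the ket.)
-0.8215|00⟩ + 0.5702|01⟩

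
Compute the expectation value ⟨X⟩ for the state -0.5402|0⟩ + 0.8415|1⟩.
-0.9092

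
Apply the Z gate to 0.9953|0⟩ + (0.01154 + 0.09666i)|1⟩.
0.9953|0⟩ + (-0.01154 - 0.09666i)|1⟩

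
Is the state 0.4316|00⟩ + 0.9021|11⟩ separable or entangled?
Entangled

Writing the state as a|00⟩ + b|01⟩ + c|10⟩ + d|11⟩, it is a product state iff ad − bc = 0.
Here (a, b, c, d) = (0.4316, 0, 0, 0.9021): ad − bc = (0.4316)(0.9021) − (0)(0) = 0.3893 ≠ 0, so the state is entangled.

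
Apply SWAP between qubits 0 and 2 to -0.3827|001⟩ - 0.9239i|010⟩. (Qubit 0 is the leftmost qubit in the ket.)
-0.9239i|010⟩ - 0.3827|100⟩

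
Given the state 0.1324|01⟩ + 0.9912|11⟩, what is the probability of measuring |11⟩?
0.9825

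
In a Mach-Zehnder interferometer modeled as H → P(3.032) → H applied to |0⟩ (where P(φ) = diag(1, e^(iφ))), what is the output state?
(0.003 + 0.05469i)|0⟩ + (0.997 - 0.05469i)|1⟩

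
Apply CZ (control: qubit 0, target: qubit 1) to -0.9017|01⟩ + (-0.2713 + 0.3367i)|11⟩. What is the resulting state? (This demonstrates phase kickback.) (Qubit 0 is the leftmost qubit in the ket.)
-0.9017|01⟩ + (0.2713 - 0.3367i)|11⟩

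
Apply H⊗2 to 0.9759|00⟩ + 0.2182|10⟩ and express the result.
0.5971|00⟩ + 0.5971|01⟩ + 0.3789|10⟩ + 0.3789|11⟩

H⊗2 gives amp(|y⟩) = (1/2) Σ_x (−1)^(x·y) amp(|x⟩), where x·y is the number of positions in which both x and y have a 1.
|00⟩: (0.9759 + 0.2182)/2 = 0.5971
|01⟩: (0.9759 + 0.2182)/2 = 0.5971
|10⟩: (0.9759 - 0.2182)/2 = 0.3789
|11⟩: (0.9759 - 0.2182)/2 = 0.3789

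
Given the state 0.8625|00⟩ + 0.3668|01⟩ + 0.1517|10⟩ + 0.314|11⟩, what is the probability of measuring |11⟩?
0.0986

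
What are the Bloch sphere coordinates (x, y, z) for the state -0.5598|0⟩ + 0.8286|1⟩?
(-0.9277, 0, -0.3732)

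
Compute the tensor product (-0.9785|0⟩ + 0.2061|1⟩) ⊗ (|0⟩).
-0.9785|00⟩ + 0.2061|10⟩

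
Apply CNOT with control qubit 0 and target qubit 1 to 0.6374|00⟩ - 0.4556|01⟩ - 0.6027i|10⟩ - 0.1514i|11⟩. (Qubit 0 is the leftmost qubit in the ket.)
0.6374|00⟩ - 0.4556|01⟩ - 0.1514i|10⟩ - 0.6027i|11⟩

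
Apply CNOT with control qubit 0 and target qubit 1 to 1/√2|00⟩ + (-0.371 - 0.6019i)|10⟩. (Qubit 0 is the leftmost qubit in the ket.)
1/√2|00⟩ + (-0.371 - 0.6019i)|11⟩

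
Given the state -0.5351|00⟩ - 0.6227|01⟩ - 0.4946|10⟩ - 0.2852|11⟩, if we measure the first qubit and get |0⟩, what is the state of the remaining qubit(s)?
-0.6517|0⟩ - 0.7584|1⟩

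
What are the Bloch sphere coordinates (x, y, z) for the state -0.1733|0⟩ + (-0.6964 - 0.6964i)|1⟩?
(0.2414, 0.2414, -0.9399)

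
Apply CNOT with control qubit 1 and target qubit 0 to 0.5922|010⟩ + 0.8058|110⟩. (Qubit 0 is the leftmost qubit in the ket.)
0.8058|010⟩ + 0.5922|110⟩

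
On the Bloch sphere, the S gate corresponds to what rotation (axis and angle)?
Rotation by π/2 around the z-axis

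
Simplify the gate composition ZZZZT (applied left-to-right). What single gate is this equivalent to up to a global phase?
T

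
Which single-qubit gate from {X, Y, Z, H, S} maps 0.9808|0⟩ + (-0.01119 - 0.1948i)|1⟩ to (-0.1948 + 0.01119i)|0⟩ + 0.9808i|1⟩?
Y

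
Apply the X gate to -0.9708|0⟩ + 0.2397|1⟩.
0.2397|0⟩ - 0.9708|1⟩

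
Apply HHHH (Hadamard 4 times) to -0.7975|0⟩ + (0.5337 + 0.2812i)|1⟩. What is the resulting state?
-0.7975|0⟩ + (0.5337 + 0.2812i)|1⟩

H² = I, so an even number of Hadamards cancels: H^4 = I and the state is unchanged.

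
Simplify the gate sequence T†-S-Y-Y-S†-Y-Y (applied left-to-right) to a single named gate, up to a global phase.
T†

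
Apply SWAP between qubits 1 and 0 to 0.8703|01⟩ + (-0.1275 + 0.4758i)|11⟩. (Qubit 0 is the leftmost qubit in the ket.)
0.8703|10⟩ + (-0.1275 + 0.4758i)|11⟩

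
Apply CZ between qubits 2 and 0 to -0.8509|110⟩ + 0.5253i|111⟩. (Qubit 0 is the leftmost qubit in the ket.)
-0.8509|110⟩ - 0.5253i|111⟩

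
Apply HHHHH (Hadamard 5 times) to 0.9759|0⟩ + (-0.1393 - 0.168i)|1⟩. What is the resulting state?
(0.5916 - 0.1188i)|0⟩ + (0.7886 + 0.1188i)|1⟩

H² = I, so H^5 = H: a single Hadamard. With (a, b) = (0.9759, (-0.1393 - 0.168i)), H gives ((a + b)/√2, (a − b)/√2) = ((0.5916 - 0.1188i), (0.7886 + 0.1188i)).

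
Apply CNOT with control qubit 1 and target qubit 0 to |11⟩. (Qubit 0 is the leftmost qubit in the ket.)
|01⟩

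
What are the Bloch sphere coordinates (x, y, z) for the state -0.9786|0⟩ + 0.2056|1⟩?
(-0.4024, 0, 0.9154)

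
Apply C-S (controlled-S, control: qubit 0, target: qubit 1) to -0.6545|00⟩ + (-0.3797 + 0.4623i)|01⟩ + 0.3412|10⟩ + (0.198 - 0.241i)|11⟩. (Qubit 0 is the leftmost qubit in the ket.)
-0.6545|00⟩ + (-0.3797 + 0.4623i)|01⟩ + 0.3412|10⟩ + (0.241 + 0.198i)|11⟩

C-S leaves the control-|0⟩ kets |00⟩, |01⟩ unchanged and applies S to qubit 1 on the control-|1⟩ pair (|10⟩, |11⟩).
S = [[1, 0], [0, i]].
With a = amp(|10⟩) = 0.3412 and b = amp(|11⟩) = (0.198 - 0.241i):
new amp(|10⟩) = (1)·a = 0.3412
new amp(|11⟩) = (i)·b = (0.241 + 0.198i)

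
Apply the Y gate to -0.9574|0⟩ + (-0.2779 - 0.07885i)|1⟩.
(-0.07885 + 0.2779i)|0⟩ - 0.9574i|1⟩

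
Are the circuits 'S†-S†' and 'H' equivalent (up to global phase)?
No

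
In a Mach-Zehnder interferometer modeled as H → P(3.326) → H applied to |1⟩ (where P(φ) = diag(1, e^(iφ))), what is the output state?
(0.9915 + 0.09168i)|0⟩ + (0.008477 - 0.09168i)|1⟩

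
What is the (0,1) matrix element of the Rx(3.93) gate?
-0.9233i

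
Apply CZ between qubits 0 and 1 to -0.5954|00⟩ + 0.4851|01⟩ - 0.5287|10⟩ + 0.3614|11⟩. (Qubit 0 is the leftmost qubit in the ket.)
-0.5954|00⟩ + 0.4851|01⟩ - 0.5287|10⟩ - 0.3614|11⟩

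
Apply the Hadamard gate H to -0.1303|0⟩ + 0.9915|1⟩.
0.609|0⟩ - 0.7932|1⟩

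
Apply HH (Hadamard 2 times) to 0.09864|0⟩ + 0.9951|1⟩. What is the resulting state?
0.09864|0⟩ + 0.9951|1⟩

H² = I, so an even number of Hadamards cancels: H^2 = I and the state is unchanged.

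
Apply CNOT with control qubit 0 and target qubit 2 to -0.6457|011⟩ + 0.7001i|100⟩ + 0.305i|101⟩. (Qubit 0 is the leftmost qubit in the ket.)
-0.6457|011⟩ + 0.305i|100⟩ + 0.7001i|101⟩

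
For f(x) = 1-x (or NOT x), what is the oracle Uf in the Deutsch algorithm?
CNOT followed by I ⊗ X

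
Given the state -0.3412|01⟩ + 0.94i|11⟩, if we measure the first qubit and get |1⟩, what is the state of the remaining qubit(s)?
i|1⟩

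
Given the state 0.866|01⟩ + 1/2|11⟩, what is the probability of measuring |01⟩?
0.75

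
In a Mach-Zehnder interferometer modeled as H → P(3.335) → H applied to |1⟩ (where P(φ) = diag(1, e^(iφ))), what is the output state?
(0.9907 + 0.0961i)|0⟩ + (0.009322 - 0.0961i)|1⟩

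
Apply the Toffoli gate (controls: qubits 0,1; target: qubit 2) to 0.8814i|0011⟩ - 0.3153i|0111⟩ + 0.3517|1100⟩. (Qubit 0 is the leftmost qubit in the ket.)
0.8814i|0011⟩ - 0.3153i|0111⟩ + 0.3517|1110⟩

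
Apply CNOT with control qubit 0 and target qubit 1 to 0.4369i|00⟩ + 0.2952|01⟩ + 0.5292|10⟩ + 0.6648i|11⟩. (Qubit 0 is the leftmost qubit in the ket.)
0.4369i|00⟩ + 0.2952|01⟩ + 0.6648i|10⟩ + 0.5292|11⟩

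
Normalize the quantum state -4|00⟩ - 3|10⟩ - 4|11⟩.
-0.6247|00⟩ - 0.4685|10⟩ - 0.6247|11⟩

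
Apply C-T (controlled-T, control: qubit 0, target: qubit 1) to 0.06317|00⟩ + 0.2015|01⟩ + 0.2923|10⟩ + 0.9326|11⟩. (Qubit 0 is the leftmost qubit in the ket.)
0.06317|00⟩ + 0.2015|01⟩ + 0.2923|10⟩ + (0.6594 + 0.6594i)|11⟩

C-T leaves the control-|0⟩ kets |00⟩, |01⟩ unchanged and applies T to qubit 1 on the control-|1⟩ pair (|10⟩, |11⟩).
T = [[1, 0], [0, (1/√2 + (1/√2)i)]].
With a = amp(|10⟩) = 0.2923 and b = amp(|11⟩) = 0.9326:
new amp(|10⟩) = (1)·a = 0.2923
new amp(|11⟩) = (1/√2 + (1/√2)i)·b = (0.6594 + 0.6594i)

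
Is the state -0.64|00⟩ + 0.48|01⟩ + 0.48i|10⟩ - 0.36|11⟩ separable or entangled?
Entangled

Writing the state as a|00⟩ + b|01⟩ + c|10⟩ + d|11⟩, it is a product state iff ad − bc = 0.
Here (a, b, c, d) = (-0.64, 0.48, 0.48i, -0.36): ad − bc = (-0.64)(-0.36) − (0.48)(0.48i) = (0.2304 - 0.2304i) ≠ 0, so the state is entangled.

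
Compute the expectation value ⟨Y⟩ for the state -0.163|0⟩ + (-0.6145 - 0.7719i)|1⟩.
0.2516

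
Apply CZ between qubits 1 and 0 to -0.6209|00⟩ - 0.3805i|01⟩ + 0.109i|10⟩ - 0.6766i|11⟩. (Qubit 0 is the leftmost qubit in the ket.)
-0.6209|00⟩ - 0.3805i|01⟩ + 0.109i|10⟩ + 0.6766i|11⟩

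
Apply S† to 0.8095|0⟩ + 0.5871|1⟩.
0.8095|0⟩ - 0.5871i|1⟩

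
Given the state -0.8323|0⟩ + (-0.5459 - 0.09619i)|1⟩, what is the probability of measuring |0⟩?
0.6927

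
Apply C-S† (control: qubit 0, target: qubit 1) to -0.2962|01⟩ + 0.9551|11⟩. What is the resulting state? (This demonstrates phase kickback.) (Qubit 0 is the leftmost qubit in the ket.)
-0.2962|01⟩ - 0.9551i|11⟩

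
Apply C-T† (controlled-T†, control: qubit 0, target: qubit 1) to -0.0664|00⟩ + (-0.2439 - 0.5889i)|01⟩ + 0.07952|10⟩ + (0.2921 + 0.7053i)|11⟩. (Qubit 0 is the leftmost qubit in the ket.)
-0.0664|00⟩ + (-0.2439 - 0.5889i)|01⟩ + 0.07952|10⟩ + (0.7053 + 0.2922i)|11⟩

C-T† leaves the control-|0⟩ kets |00⟩, |01⟩ unchanged and applies T† to qubit 1 on the control-|1⟩ pair (|10⟩, |11⟩).
T† = [[1, 0], [0, (1/√2 - (1/√2)i)]].
With a = amp(|10⟩) = 0.07952 and b = amp(|11⟩) = (0.2921 + 0.7053i):
new amp(|10⟩) = (1)·a = 0.07952
new amp(|11⟩) = (1/√2 - (1/√2)i)·b = (0.7053 + 0.2922i)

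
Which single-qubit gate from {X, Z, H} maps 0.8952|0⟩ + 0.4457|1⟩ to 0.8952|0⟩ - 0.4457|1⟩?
Z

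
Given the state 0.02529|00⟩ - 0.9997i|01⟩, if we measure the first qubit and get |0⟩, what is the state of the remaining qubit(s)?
0.02529|0⟩ - 0.9997i|1⟩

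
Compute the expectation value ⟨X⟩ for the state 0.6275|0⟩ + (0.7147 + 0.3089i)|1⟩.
0.8969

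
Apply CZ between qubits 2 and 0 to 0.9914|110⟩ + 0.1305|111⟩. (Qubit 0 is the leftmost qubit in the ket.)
0.9914|110⟩ - 0.1305|111⟩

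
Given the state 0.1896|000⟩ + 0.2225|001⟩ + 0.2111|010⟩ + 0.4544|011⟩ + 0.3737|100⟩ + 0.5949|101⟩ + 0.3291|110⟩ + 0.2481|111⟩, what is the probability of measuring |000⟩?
0.03595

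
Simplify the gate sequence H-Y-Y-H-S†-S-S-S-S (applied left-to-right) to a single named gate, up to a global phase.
S†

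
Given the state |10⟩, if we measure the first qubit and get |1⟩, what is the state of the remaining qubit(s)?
|0⟩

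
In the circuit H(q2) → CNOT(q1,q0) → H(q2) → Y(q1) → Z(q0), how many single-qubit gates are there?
4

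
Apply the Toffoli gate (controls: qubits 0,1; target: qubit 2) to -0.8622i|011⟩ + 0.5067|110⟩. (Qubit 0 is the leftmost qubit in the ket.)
-0.8622i|011⟩ + 0.5067|111⟩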